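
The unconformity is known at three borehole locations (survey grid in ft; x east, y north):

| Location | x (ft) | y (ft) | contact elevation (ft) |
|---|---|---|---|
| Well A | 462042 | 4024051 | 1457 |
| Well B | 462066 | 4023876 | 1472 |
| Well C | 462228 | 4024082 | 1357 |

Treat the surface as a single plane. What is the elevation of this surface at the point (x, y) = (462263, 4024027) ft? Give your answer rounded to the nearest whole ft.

Two edge vectors: Well A→Well B = (24, -175, 15), Well A→Well C = (186, 31, -100).
Normal n = (Well A→Well B) × (Well A→Well C) = (17035, 5190, 33294).
So ∂z/∂x = −n_x/n_z = −0.51165375 and ∂z/∂y = −n_y/n_z = −0.15588394.
Intercept c from Well A: 1457 + 236405.52 + 627284.94 = 865147.46.
At (462263, 4024027): z = −236518.6 − 627281.2 + 865147.46 = 1347.7 ft.

1348 ft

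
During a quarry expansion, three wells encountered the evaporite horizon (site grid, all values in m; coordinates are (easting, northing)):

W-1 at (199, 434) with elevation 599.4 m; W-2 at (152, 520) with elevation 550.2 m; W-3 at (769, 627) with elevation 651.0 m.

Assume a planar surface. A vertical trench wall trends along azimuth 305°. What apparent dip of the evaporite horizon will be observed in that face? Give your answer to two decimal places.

Two edge vectors: W-1→W-2 = (-47, 86, -49.2), W-1→W-3 = (570, 193, 51.6).
Normal n = (W-1→W-2) × (W-1→W-3) = (13933.2, -25618.8, -58091).
So ∂z/∂E = −n_x/n_z = 0.23985 and ∂z/∂N = −n_y/n_z = −0.44101.
Unit vector along 305° is (sin 305°, cos 305°) = (-0.8192, 0.5736).
Slope in that direction = a·(-0.8192) + b·(0.5736) = −0.44943.
Apparent dip = arctan|0.44943| = 24.20° (true dip is 26.7°, so apparent ≤ true as expected).

24.20°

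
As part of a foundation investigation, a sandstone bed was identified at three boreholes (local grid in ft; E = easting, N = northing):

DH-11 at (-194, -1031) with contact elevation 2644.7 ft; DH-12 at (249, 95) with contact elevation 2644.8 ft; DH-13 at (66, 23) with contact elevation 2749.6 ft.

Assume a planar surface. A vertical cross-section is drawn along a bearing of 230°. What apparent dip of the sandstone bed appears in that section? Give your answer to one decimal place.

19.2°

Let the plane be z = a·E + b·N + c.
DH-12−DH-11: 443a + 1126b = 0.1;  DH-13−DH-11: 260a + 1054b = 104.9.
Solving gives a = −0.67760, b = 0.26668.
Unit vector along 230° is (sin 230°, cos 230°) = (-0.7660, -0.6428).
Slope in that direction = a·(-0.7660) + b·(-0.6428) = 0.34766.
Apparent dip = arctan|0.34766| = 19.2° (true dip is 36.1°, so apparent ≤ true as expected).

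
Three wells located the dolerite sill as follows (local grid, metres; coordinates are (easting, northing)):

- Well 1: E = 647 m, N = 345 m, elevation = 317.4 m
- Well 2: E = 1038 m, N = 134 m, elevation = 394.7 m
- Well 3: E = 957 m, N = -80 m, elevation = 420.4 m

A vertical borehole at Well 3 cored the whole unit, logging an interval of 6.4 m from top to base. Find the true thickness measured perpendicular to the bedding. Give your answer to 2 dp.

6.28 m

Let the plane be z = a·E + b·N + c.
Well 2−Well 1: 391a − 211b = 77.3;  Well 3−Well 1: 310a − 425b = 103.
Solving gives a = 0.11035, b = −0.16186.
|∇z| = √(a²+b²) = 0.19590, so dip δ = arctan(0.19590) = 11.08°.
True thickness = vertical thickness × cos δ = 6.4 × cos 11.08° = 6.28 m.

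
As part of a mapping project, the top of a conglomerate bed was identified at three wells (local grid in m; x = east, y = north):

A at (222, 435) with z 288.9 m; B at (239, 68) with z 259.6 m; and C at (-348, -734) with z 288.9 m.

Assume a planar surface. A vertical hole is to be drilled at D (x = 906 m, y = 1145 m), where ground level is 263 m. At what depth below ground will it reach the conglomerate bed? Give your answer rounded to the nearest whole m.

25 m

Let the plane be z = a·x + b·y + c.
B−A: 17a − 367b = −29.3;  C−A: −570a − 1169b = 0.
Solving gives a = −0.14953, b = 0.07291.
Then c = 288.9 − a·222 − b·435 = 290.38.
At (906, 1145): z_contact = −135.5 + 83.5 + 290.38 = 238.4 m.
Depth below ground = 263 − 238.4 = 25 m.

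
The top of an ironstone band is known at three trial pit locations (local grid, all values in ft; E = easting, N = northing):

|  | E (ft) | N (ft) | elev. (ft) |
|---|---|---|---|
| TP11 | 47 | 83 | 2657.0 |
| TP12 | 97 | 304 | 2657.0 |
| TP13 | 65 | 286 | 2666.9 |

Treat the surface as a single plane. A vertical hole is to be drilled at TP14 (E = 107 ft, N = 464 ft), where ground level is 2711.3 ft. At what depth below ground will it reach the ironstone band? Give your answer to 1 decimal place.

45.0 ft

Two edge vectors: TP11→TP12 = (50, 221, 0), TP11→TP13 = (18, 203, 9.9).
Normal n = (TP11→TP12) × (TP11→TP13) = (2187.9, -495, 6172).
So ∂z/∂E = −n_x/n_z = −0.35449 and ∂z/∂N = −n_y/n_z = 0.08020.
Intercept c from TP11: 2657 + 16.66 − 6.66 = 2667.00.
At (107, 464): z_contact = −37.93 + 37.21 + 2667.00 = 2666.29 ft.
Depth below ground = 2711.3 − 2666.29 = 45.0 ft.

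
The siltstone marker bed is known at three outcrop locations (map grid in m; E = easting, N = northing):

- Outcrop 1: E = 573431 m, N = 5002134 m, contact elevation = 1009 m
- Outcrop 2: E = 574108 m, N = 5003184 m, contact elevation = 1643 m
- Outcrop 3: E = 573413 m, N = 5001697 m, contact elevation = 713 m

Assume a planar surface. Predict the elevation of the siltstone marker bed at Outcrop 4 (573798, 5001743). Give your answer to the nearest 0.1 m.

697.5 m

Let the plane be z = a·E + b·N + c.
Outcrop 2−Outcrop 1: 677a + 1050b = 634;  Outcrop 3−Outcrop 1: −18a − 437b = −296.
Solving gives a = −0.121834706, b = 0.682363901.
Then c = 1009 − a·573431 − b·5002134 = −3342402.87.
At (573798, 5001743): z = −69908.5 + 3413008.9 − 3342402.87 = 697.5 m.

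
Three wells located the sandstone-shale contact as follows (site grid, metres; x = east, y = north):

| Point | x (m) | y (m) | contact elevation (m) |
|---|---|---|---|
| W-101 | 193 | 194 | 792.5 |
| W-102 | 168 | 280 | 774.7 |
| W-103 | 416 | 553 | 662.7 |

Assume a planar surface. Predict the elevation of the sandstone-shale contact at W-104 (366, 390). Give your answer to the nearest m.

Two edge vectors: W-101→W-102 = (-25, 86, -17.8), W-101→W-103 = (223, 359, -129.8).
Normal n = (W-101→W-102) × (W-101→W-103) = (-4772.6, -7214.4, -28153).
So ∂z/∂x = −n_x/n_z = −0.16952 and ∂z/∂y = −n_y/n_z = −0.25626.
Intercept c from W-101: 792.5 + 32.72 + 49.71 = 874.93.
At (366, 390): z = −62.0 − 99.9 + 874.93 = 712.9 m.

713 m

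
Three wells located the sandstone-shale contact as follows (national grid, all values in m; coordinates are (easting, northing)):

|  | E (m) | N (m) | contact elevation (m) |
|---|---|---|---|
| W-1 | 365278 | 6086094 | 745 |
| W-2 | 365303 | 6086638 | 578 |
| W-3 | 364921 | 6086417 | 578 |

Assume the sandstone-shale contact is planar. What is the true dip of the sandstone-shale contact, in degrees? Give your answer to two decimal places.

Let the plane be z = a·E + b·N + c.
W-2−W-1: 25a + 544b = −167;  W-3−W-1: −357a + 323b = −167.
Solving gives a = 0.18245, b = −0.31537.
Gradient magnitude |∇z| = √(a² + b²) = √(0.03329 + 0.09946) = 0.36434.
True dip = arctan(0.36434) = 20.02°, dipping toward NNW (azimuth ≈ 330°).

20.02°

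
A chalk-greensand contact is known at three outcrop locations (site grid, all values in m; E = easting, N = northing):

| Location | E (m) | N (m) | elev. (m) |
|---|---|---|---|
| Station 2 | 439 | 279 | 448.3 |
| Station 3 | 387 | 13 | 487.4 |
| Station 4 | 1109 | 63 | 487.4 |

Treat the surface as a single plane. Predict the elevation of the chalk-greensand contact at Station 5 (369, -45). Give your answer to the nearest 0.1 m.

Two edge vectors: Station 2→Station 3 = (-52, -266, 39.1), Station 2→Station 4 = (670, -216, 39.1).
Normal n = (Station 2→Station 3) × (Station 2→Station 4) = (-1955, 28230.2, 189452).
So ∂z/∂E = −n_x/n_z = 0.010319 and ∂z/∂N = −n_y/n_z = −0.149010.
Intercept c from Station 2: 448.3 − 4.53 + 41.57 = 485.34.
At (369, -45): z = 3.8 + 6.7 + 485.34 = 495.9 m.

495.9 m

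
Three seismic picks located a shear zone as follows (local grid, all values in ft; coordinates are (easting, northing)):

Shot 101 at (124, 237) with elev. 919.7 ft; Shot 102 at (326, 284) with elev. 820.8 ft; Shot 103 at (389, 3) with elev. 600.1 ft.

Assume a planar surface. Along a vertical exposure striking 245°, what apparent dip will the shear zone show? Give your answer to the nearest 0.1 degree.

Two edge vectors: Shot 101→Shot 102 = (202, 47, -98.9), Shot 101→Shot 103 = (265, -234, -319.6).
Normal n = (Shot 101→Shot 102) × (Shot 101→Shot 103) = (-38163.8, 38350.7, -59723).
So ∂z/∂E = −n_x/n_z = −0.63901 and ∂z/∂N = −n_y/n_z = 0.64214.
Unit vector along 245° is (sin 245°, cos 245°) = (-0.9063, -0.4226).
Slope in that direction = a·(-0.9063) + b·(-0.4226) = 0.30776.
Apparent dip = arctan|0.30776| = 17.1° (true dip is 42.2°, so apparent ≤ true as expected).

17.1°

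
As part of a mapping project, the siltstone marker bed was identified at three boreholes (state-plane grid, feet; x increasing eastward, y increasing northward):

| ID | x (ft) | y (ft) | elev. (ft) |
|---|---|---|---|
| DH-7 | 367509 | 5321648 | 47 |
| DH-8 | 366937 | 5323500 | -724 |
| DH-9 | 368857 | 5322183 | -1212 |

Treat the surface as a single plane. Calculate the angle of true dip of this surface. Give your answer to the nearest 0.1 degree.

42.9°

Two edge vectors: DH-7→DH-8 = (-572, 1852, -771), DH-7→DH-9 = (1348, 535, -1259).
Normal n = (DH-7→DH-8) × (DH-7→DH-9) = (-1919183, -1759456, -2802516).
So ∂z/∂x = −n_x/n_z = −0.68481 and ∂z/∂y = −n_y/n_z = −0.62781.
Gradient magnitude |∇z| = √(a² + b²) = √(0.46896 + 0.39415) = 0.92904.
True dip = arctan(0.92904) = 42.9°, dipping toward NE (azimuth ≈ 047°).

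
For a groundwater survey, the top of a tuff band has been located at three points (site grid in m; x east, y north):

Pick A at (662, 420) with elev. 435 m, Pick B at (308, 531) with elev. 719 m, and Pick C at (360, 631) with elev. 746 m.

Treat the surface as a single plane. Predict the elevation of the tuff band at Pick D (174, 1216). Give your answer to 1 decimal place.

Let the plane be z = a·x + b·y + c.
Pick B−Pick A: −354a + 111b = 284;  Pick C−Pick A: −302a + 211b = 311.
Solving gives a = −0.616997, b = 0.590838.
Then c = 435 − a·662 − b·420 = 595.30.
At (174, 1216): z = −107.4 + 718.5 + 595.30 = 1206.4 m.

1206.4 m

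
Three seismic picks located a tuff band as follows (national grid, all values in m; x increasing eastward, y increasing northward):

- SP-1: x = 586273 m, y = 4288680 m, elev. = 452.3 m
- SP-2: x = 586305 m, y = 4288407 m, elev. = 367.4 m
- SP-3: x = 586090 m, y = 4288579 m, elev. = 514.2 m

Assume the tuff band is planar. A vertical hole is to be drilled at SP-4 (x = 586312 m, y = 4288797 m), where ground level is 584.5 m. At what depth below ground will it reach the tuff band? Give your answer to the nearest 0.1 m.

121.1 m

Let the plane be z = a·x + b·y + c.
SP-2−SP-1: 32a − 273b = −84.9;  SP-3−SP-1: −183a − 101b = 61.9.
Solving gives a = −0.478908086, b = 0.254853265.
Then c = 452.3 − a·586273 − b·4288680 = −811760.92.
At (586312, 4288797): z_contact = −280789.56 + 1093013.92 − 811760.92 = 463.44 m.
Depth below ground = 584.5 − 463.44 = 121.1 m.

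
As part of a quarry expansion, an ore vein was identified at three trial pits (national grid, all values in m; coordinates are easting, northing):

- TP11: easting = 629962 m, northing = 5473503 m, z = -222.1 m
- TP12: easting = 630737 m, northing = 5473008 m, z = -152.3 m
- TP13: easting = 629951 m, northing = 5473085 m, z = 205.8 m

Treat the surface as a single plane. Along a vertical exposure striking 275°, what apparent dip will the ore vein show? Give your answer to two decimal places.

24.91°

Let the plane be z = a·easting + b·northing + c.
TP12−TP11: 775a − 495b = 69.8;  TP13−TP11: −11a − 418b = 427.9.
Solving gives a = −0.55445, b = −1.00909.
Unit vector along 275° is (sin 275°, cos 275°) = (-0.9962, 0.0872).
Slope in that direction = a·(-0.9962) + b·(0.0872) = 0.46440.
Apparent dip = arctan|0.46440| = 24.91° (true dip is 49.0°, so apparent ≤ true as expected).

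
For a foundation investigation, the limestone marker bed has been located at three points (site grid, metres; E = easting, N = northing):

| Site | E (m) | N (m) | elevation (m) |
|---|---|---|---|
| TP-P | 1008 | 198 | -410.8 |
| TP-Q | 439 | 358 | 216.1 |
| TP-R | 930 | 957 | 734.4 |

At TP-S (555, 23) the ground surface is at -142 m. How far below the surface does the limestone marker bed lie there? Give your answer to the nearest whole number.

204 m

Let the plane be z = a·E + b·N + c.
TP-Q−TP-P: −569a + 160b = 626.9;  TP-R−TP-P: −78a + 759b = 1145.2.
Solving gives a = −0.69764, b = 1.43713.
Then c = -410.8 − a·1008 − b·198 = 7.87.
At (555, 23): z_contact = −387.2 + 33.1 + 7.87 = -346.3 m.
Depth below ground = -142 − (-346.3) = 204 m.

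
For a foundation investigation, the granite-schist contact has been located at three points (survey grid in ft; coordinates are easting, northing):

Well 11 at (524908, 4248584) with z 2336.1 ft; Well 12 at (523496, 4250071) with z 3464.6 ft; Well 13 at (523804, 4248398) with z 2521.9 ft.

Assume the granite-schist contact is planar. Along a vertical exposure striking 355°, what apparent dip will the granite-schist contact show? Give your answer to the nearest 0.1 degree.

Two edge vectors: Well 11→Well 12 = (-1412, 1487, 1128.5), Well 11→Well 13 = (-1104, -186, 185.8).
Normal n = (Well 11→Well 12) × (Well 11→Well 13) = (486185.6, -983514.4, 1904280).
So ∂z/∂easting = −n_x/n_z = −0.25531 and ∂z/∂northing = −n_y/n_z = 0.51648.
Unit vector along 355° is (sin 355°, cos 355°) = (-0.0872, 0.9962).
Slope in that direction = a·(-0.0872) + b·(0.9962) = 0.53676.
Apparent dip = arctan|0.53676| = 28.2° (true dip is 29.9°, so apparent ≤ true as expected).

28.2°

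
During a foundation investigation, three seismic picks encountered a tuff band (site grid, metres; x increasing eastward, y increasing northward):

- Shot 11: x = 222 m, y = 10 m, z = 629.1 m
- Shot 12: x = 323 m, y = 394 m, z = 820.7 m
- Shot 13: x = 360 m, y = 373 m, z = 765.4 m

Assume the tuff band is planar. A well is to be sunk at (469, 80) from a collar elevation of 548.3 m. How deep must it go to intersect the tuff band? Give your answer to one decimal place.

125.2 m

Two edge vectors: Shot 11→Shot 12 = (101, 384, 191.6), Shot 11→Shot 13 = (138, 363, 136.3).
Normal n = (Shot 11→Shot 12) × (Shot 11→Shot 13) = (-17211.6, 12674.5, -16329).
So ∂z/∂x = −n_x/n_z = −1.05405 and ∂z/∂y = −n_y/n_z = 0.77620.
Intercept c from Shot 11: 629.1 + 234.00 − 7.76 = 855.34.
At (469, 80): z_contact = −494.35 + 62.10 + 855.34 = 423.08 m.
Depth below ground = 548.3 − 423.08 = 125.2 m.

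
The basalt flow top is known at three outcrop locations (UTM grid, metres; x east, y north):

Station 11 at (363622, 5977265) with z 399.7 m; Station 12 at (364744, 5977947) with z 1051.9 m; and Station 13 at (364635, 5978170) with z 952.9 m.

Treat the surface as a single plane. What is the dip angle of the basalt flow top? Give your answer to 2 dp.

33.73°

Two edge vectors: Station 11→Station 12 = (1122, 682, 652.2), Station 11→Station 13 = (1013, 905, 553.2).
Normal n = (Station 11→Station 12) × (Station 11→Station 13) = (-212958.6, 39988.2, 324544).
So ∂z/∂x = −n_x/n_z = 0.65618 and ∂z/∂y = −n_y/n_z = −0.12321.
Gradient magnitude |∇z| = √(a² + b²) = √(0.43057 + 0.01518) = 0.66765.
True dip = arctan(0.66765) = 33.73°, dipping toward W (azimuth ≈ 281°).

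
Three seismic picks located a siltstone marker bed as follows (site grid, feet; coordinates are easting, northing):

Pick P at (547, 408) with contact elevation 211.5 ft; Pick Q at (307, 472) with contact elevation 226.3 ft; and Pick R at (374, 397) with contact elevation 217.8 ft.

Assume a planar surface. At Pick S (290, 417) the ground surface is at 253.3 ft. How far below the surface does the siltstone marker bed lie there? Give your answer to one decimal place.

30.5 ft

Two edge vectors: Pick P→Pick Q = (-240, 64, 14.8), Pick P→Pick R = (-173, -11, 6.3).
Normal n = (Pick P→Pick Q) × (Pick P→Pick R) = (566, -1048.4, 13712).
So ∂z/∂easting = −n_x/n_z = −0.04128 and ∂z/∂northing = −n_y/n_z = 0.07646.
Intercept c from Pick P: 211.5 + 22.58 − 31.20 = 202.88.
At (290, 417): z_contact = −11.97 + 31.88 + 202.88 = 222.80 ft.
Depth below ground = 253.3 − 222.80 = 30.5 ft.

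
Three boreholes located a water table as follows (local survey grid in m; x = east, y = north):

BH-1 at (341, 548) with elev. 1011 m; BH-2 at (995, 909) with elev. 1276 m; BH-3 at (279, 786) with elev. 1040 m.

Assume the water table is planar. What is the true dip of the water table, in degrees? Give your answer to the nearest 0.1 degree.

Two edge vectors: BH-1→BH-2 = (654, 361, 265), BH-1→BH-3 = (-62, 238, 29).
Normal n = (BH-1→BH-2) × (BH-1→BH-3) = (-52601, -35396, 178034).
So ∂z/∂x = −n_x/n_z = 0.29545 and ∂z/∂y = −n_y/n_z = 0.19882.
Gradient magnitude |∇z| = √(a² + b²) = √(0.08729 + 0.03953) = 0.35612.
True dip = arctan(0.35612) = 19.6°, dipping toward SW (azimuth ≈ 236°).

19.6°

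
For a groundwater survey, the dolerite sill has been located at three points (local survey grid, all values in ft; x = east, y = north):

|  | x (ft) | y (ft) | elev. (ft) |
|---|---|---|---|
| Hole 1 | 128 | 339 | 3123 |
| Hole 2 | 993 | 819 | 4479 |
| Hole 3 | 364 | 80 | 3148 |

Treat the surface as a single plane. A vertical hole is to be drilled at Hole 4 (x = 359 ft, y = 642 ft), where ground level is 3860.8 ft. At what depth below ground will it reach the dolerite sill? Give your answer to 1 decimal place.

Two edge vectors: Hole 1→Hole 2 = (865, 480, 1356), Hole 1→Hole 3 = (236, -259, 25).
Normal n = (Hole 1→Hole 2) × (Hole 1→Hole 3) = (363204, 298391, -337315).
So ∂z/∂x = −n_x/n_z = 1.07675 and ∂z/∂y = −n_y/n_z = 0.88461.
Intercept c from Hole 1: 3123 − 137.82 − 299.88 = 2685.29.
At (359, 642): z_contact = 386.55 + 567.92 + 2685.29 = 3639.77 ft.
Depth below ground = 3860.8 − 3639.77 = 221.0 ft.

221.0 ft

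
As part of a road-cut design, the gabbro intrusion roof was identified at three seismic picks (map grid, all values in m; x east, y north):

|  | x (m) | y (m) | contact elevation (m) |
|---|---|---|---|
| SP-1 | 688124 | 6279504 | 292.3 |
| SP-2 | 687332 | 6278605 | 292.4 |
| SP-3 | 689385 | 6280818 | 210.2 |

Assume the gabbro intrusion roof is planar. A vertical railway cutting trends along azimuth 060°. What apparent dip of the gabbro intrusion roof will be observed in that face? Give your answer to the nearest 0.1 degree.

18.6°

Let the plane be z = a·x + b·y + c.
SP-2−SP-1: −792a − 899b = 0.1;  SP-3−SP-1: 1261a + 1314b = −82.1.
Solving gives a = −0.79264, b = 0.69819.
Unit vector along 060° is (sin 60°, cos 60°) = (0.8660, 0.5000).
Slope in that direction = a·(0.8660) + b·(0.5000) = −0.33735.
Apparent dip = arctan|0.33735| = 18.6° (true dip is 46.6°, so apparent ≤ true as expected).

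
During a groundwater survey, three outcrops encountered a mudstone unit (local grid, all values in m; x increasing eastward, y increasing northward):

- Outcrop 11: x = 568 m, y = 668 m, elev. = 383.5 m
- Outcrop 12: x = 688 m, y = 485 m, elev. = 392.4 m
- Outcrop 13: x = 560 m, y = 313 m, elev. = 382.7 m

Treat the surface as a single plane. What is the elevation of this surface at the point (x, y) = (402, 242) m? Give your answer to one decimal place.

Let the plane be z = a·x + b·y + c.
Outcrop 12−Outcrop 11: 120a − 183b = 8.9;  Outcrop 13−Outcrop 11: −8a − 355b = −0.8.
Solving gives a = 0.07502, b = 0.00056.
Then c = 383.5 − a·568 − b·668 = 340.51.
At (402, 242): z = 30.2 + 0.1 + 340.51 = 370.8 m.

370.8 m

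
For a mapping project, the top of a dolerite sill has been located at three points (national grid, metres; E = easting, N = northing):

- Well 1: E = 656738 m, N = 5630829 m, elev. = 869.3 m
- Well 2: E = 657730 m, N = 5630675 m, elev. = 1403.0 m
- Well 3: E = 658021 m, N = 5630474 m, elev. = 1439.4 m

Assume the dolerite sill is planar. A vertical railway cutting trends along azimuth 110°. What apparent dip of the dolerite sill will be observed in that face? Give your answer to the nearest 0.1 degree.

Two edge vectors: Well 1→Well 2 = (992, -154, 533.7), Well 1→Well 3 = (1283, -355, 570.1).
Normal n = (Well 1→Well 2) × (Well 1→Well 3) = (101668.1, 119197.9, -154578).
So ∂z/∂E = −n_x/n_z = 0.65771 and ∂z/∂N = −n_y/n_z = 0.77112.
Unit vector along 110° is (sin 110°, cos 110°) = (0.9397, -0.3420).
Slope in that direction = a·(0.9397) + b·(-0.3420) = 0.35431.
Apparent dip = arctan|0.35431| = 19.5° (true dip is 45.4°, so apparent ≤ true as expected).

19.5°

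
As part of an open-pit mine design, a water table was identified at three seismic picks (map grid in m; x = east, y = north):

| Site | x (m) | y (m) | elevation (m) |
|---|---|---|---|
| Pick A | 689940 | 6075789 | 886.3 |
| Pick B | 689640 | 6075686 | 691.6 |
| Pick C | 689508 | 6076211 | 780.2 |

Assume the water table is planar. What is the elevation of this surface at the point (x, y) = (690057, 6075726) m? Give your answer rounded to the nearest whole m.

931 m

Let the plane be z = a·x + b·y + c.
Pick B−Pick A: −300a − 103b = −194.7;  Pick C−Pick A: −432a + 422b = −106.1.
Solving gives a = 0.54409045, b = 0.30556179.
Then c = 886.3 − a·689940 − b·6075789 = −2231032.43.
At (690057, 6075726): z = 375453.4 + 1856509.7 − 2231032.43 = 930.7 m.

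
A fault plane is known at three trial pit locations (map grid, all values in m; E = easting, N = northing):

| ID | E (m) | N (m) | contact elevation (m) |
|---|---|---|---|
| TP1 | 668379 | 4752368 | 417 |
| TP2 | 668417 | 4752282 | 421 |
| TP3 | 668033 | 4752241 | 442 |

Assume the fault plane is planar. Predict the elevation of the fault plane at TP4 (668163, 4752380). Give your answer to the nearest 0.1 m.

Let the plane be z = a·E + b·N + c.
TP2−TP1: 38a − 86b = 4;  TP3−TP1: −346a − 127b = 25.
Solving gives a = −0.047481349, b = −0.067491759.
Then c = 417 − a·668379 − b·4752368 = 352898.21.
At (668163, 4752380): z = −31725.3 − 320746.5 + 352898.21 = 426.4 m.

426.4 m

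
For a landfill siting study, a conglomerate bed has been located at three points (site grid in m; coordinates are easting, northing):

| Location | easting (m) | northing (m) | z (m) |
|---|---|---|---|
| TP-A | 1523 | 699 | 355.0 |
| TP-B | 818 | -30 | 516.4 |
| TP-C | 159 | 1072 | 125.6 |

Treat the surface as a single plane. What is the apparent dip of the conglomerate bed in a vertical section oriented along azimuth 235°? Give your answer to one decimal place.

Let the plane be z = a·easting + b·northing + c.
TP-B−TP-A: −705a − 729b = 161.4;  TP-C−TP-A: −1364a + 373b = −229.4.
Solving gives a = 0.08513, b = −0.30372.
Unit vector along 235° is (sin 235°, cos 235°) = (-0.8192, -0.5736).
Slope in that direction = a·(-0.8192) + b·(-0.5736) = 0.10448.
Apparent dip = arctan|0.10448| = 6.0° (true dip is 17.5°, so apparent ≤ true as expected).

6.0°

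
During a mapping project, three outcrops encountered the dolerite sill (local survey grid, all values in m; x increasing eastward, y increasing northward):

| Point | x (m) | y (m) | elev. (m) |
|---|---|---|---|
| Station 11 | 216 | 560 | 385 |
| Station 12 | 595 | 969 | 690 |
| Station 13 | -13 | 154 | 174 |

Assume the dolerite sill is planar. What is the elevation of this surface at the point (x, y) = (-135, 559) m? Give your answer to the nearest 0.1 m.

166.1 m

Two edge vectors: Station 11→Station 12 = (379, 409, 305), Station 11→Station 13 = (-229, -406, -211).
Normal n = (Station 11→Station 12) × (Station 11→Station 13) = (37531, 10124, -60213).
So ∂z/∂x = −n_x/n_z = 0.62330 and ∂z/∂y = −n_y/n_z = 0.16814.
Intercept c from Station 11: 385 − 134.63 − 94.16 = 156.21.
At (-135, 559): z = −84.1 + 94.0 + 156.21 = 166.1 m.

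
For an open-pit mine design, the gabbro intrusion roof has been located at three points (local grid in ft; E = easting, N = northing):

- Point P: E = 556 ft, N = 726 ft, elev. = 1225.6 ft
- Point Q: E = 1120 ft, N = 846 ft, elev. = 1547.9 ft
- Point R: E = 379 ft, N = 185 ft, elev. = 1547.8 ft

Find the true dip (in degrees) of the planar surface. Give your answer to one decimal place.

48.4°

Two edge vectors: Point P→Point Q = (564, 120, 322.3), Point P→Point R = (-177, -541, 322.2).
Normal n = (Point P→Point Q) × (Point P→Point R) = (213028.3, -238767.9, -283884).
So ∂z/∂E = −n_x/n_z = 0.75041 and ∂z/∂N = −n_y/n_z = −0.84108.
Gradient magnitude |∇z| = √(a² + b²) = √(0.56311 + 0.70741) = 1.12717.
True dip = arctan(1.12717) = 48.4°, dipping toward NW (azimuth ≈ 318°).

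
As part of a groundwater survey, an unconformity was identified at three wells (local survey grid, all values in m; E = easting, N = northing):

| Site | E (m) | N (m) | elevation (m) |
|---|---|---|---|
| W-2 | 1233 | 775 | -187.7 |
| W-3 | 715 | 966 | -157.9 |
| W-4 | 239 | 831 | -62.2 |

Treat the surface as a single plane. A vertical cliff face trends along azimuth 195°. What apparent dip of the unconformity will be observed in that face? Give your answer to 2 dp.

Let the plane be z = a·E + b·N + c.
W-3−W-2: −518a + 191b = 29.8;  W-4−W-2: −994a + 56b = 125.5.
Solving gives a = −0.13865, b = −0.22001.
Unit vector along 195° is (sin 195°, cos 195°) = (-0.2588, -0.9659).
Slope in that direction = a·(-0.2588) + b·(-0.9659) = 0.24840.
Apparent dip = arctan|0.24840| = 13.95° (true dip is 14.6°, so apparent ≤ true as expected).

13.95°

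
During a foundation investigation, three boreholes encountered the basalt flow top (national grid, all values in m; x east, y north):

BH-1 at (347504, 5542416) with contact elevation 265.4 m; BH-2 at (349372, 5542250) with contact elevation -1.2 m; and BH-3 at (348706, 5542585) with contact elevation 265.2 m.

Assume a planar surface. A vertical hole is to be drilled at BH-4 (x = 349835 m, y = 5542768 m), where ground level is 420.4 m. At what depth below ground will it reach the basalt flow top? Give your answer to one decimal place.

140.3 m

Two edge vectors: BH-1→BH-2 = (1868, -166, -266.6), BH-1→BH-3 = (1202, 169, -0.2).
Normal n = (BH-1→BH-2) × (BH-1→BH-3) = (45088.6, -320079.6, 515224).
So ∂z/∂x = −n_x/n_z = −0.087512616 and ∂z/∂y = −n_y/n_z = 0.621243576.
Intercept c from BH-1: 265.4 + 30410.98 − 3443190.33 = −3412513.95.
At (349835, 5542768): z_contact = −30614.98 + 3443409.01 − 3412513.95 = 280.09 m.
Depth below ground = 420.4 − 280.09 = 140.3 m.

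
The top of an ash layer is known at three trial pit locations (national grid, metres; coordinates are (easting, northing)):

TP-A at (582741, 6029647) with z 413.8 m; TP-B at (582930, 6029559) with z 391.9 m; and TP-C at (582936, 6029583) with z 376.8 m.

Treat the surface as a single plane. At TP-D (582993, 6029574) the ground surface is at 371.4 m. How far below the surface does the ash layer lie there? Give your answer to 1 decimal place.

10.6 m

Let the plane be z = a·E + b·N + c.
TP-B−TP-A: 189a − 88b = −21.9;  TP-C−TP-A: 195a − 64b = −37.
Solving gives a = −0.366192733, b = −0.537618483.
Then c = 413.8 − a·582741 − b·6029647 = 3455459.00.
At (582993, 6029574): z_contact = −213487.80 − 3241610.43 + 3455459.00 = 360.77 m.
Depth below ground = 371.4 − 360.77 = 10.6 m.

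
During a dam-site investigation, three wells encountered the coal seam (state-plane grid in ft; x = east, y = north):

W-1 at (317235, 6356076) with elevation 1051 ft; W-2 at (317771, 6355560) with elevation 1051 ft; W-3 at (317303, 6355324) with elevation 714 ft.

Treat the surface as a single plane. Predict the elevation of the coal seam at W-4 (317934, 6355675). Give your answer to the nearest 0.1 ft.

1184.5 ft

Let the plane be z = a·x + b·y + c.
W-2−W-1: 536a − 516b = 0;  W-3−W-1: 68a − 752b = −337.
Solving gives a = 0.472553154, b = 0.490869168.
Then c = 1051 − a·317235 − b·6356076 = −3268861.14.
At (317934, 6355675): z = 150240.7 + 3119804.9 − 3268861.14 = 1184.5 ft.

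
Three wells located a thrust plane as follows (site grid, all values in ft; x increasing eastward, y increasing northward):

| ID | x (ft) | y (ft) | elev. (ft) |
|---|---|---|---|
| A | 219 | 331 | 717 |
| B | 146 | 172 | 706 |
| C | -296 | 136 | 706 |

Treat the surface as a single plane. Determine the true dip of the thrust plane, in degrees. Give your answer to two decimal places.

Let the plane be z = a·x + b·y + c.
B−A: −73a − 159b = −11;  C−A: −515a − 195b = −11.
Solving gives a = −0.00585, b = 0.07187.
Gradient magnitude |∇z| = √(a² + b²) = √(0.00003 + 0.00517) = 0.07211.
True dip = arctan(0.07211) = 4.12°, dipping toward S (azimuth ≈ 175°).

4.12°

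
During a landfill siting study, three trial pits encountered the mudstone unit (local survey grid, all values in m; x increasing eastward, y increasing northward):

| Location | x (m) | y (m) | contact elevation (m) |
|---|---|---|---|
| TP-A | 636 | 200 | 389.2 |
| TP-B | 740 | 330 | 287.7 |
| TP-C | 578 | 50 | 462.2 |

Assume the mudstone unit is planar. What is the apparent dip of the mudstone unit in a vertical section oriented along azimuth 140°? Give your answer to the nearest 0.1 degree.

Two edge vectors: TP-A→TP-B = (104, 130, -101.5), TP-A→TP-C = (-58, -150, 73).
Normal n = (TP-A→TP-B) × (TP-A→TP-C) = (-5735, -1705, -8060).
So ∂z/∂x = −n_x/n_z = −0.71154 and ∂z/∂y = −n_y/n_z = −0.21154.
Unit vector along 140° is (sin 140°, cos 140°) = (0.6428, -0.7660).
Slope in that direction = a·(0.6428) + b·(-0.7660) = −0.29532.
Apparent dip = arctan|0.29532| = 16.5° (true dip is 36.6°, so apparent ≤ true as expected).

16.5°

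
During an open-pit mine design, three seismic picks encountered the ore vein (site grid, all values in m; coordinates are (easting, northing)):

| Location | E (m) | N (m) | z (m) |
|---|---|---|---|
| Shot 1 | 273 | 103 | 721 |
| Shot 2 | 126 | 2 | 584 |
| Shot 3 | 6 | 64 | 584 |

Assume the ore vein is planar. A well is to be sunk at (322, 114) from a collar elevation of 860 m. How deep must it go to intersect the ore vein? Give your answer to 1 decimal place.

Let the plane be z = a·E + b·N + c.
Shot 2−Shot 1: −147a − 101b = −137;  Shot 3−Shot 1: −267a − 39b = −137.
Solving gives a = 0.40002, b = 0.77423.
Then c = 721 − a·273 − b·103 = 532.05.
At (322, 114): z_contact = 128.81 + 88.26 + 532.05 = 749.12 m.
Depth below ground = 860 − 749.12 = 110.9 m.

110.9 m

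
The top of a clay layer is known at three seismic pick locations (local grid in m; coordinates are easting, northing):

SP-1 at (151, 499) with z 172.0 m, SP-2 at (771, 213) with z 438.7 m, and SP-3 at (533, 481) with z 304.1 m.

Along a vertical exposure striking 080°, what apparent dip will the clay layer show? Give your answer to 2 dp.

Let the plane be z = a·easting + b·northing + c.
SP-2−SP-1: 620a − 286b = 266.7;  SP-3−SP-1: 382a − 18b = 132.1.
Solving gives a = 0.33621, b = −0.20366.
Unit vector along 080° is (sin 80°, cos 80°) = (0.9848, 0.1736).
Slope in that direction = a·(0.9848) + b·(0.1736) = 0.29574.
Apparent dip = arctan|0.29574| = 16.48° (true dip is 21.5°, so apparent ≤ true as expected).

16.48°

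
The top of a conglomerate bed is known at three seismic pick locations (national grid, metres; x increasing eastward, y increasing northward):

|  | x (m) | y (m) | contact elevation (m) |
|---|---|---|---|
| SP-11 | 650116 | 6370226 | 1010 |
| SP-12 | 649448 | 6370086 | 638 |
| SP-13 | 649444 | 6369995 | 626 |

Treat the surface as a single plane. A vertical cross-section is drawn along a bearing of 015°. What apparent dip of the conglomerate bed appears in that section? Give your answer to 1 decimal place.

Two edge vectors: SP-11→SP-12 = (-668, -140, -372), SP-11→SP-13 = (-672, -231, -384).
Normal n = (SP-11→SP-12) × (SP-11→SP-13) = (-32172, -6528, 60228).
So ∂z/∂x = −n_x/n_z = 0.53417 and ∂z/∂y = −n_y/n_z = 0.10839.
Unit vector along 015° is (sin 15°, cos 15°) = (0.2588, 0.9659).
Slope in that direction = a·(0.2588) + b·(0.9659) = 0.24295.
Apparent dip = arctan|0.24295| = 13.7° (true dip is 28.6°, so apparent ≤ true as expected).

13.7°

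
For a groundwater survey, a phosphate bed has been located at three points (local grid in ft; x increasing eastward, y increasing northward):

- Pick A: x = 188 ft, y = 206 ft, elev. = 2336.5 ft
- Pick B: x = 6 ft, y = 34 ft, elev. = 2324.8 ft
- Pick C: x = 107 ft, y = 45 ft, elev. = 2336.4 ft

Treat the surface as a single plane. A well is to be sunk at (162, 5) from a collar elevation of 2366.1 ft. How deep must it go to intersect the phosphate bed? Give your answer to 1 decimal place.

20.6 ft

Let the plane be z = a·x + b·y + c.
Pick B−Pick A: −182a − 172b = −11.7;  Pick C−Pick A: −81a − 161b = −0.1.
Solving gives a = 0.12144, b = −0.06047.
Then c = 2336.5 − a·188 − b·206 = 2326.13.
At (162, 5): z_contact = 19.67 − 0.30 + 2326.13 = 2345.50 ft.
Depth below ground = 2366.1 − 2345.50 = 20.6 ft.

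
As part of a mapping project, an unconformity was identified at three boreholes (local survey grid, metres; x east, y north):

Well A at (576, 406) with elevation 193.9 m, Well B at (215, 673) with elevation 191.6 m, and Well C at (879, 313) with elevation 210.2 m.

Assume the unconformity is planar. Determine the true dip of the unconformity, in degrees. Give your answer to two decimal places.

Let the plane be z = a·x + b·y + c.
Well B−Well A: −361a + 267b = −2.3;  Well C−Well A: 303a − 93b = 16.3.
Solving gives a = 0.08744, b = 0.10961.
Gradient magnitude |∇z| = √(a² + b²) = √(0.00765 + 0.01201) = 0.14021.
True dip = arctan(0.14021) = 7.98°, dipping toward SW (azimuth ≈ 219°).

7.98°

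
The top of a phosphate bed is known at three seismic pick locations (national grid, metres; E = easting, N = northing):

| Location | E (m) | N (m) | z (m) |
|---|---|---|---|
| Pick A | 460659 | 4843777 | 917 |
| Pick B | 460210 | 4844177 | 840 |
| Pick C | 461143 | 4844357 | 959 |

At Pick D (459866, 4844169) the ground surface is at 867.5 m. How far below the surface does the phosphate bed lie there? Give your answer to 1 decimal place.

73.7 m

Two edge vectors: Pick A→Pick B = (-449, 400, -77), Pick A→Pick C = (484, 580, 42).
Normal n = (Pick A→Pick B) × (Pick A→Pick C) = (61460, -18410, -454020).
So ∂z/∂E = −n_x/n_z = 0.135368486 and ∂z/∂N = −n_y/n_z = −0.040548874.
Intercept c from Pick A: 917 − 62358.71 + 196409.71 = 134967.99.
At (459866, 4844169): z_contact = 62251.36 − 196425.60 + 134967.99 = 793.76 m.
Depth below ground = 867.5 − 793.76 = 73.7 m.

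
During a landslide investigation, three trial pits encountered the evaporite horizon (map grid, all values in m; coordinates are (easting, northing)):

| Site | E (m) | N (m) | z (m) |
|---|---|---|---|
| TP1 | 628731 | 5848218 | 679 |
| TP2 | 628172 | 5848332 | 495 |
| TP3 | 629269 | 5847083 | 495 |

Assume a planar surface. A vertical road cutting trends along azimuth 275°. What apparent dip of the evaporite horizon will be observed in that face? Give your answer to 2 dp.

20.24°

Two edge vectors: TP1→TP2 = (-559, 114, -184), TP1→TP3 = (538, -1135, -184).
Normal n = (TP1→TP2) × (TP1→TP3) = (-229816, -201848, 573133).
So ∂z/∂E = −n_x/n_z = 0.40098 and ∂z/∂N = −n_y/n_z = 0.35218.
Unit vector along 275° is (sin 275°, cos 275°) = (-0.9962, 0.0872).
Slope in that direction = a·(-0.9962) + b·(0.0872) = −0.36876.
Apparent dip = arctan|0.36876| = 20.24° (true dip is 28.1°, so apparent ≤ true as expected).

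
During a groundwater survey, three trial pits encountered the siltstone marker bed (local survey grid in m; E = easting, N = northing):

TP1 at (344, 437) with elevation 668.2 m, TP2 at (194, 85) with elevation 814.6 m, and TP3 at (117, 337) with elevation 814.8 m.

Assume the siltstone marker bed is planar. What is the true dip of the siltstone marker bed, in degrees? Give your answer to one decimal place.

Two edge vectors: TP1→TP2 = (-150, -352, 146.4), TP1→TP3 = (-227, -100, 146.6).
Normal n = (TP1→TP2) × (TP1→TP3) = (-36963.2, -11242.8, -64904).
So ∂z/∂E = −n_x/n_z = −0.56951 and ∂z/∂N = −n_y/n_z = −0.17322.
Gradient magnitude |∇z| = √(a² + b²) = √(0.32434 + 0.03001) = 0.59527.
True dip = arctan(0.59527) = 30.8°, dipping toward ENE (azimuth ≈ 073°).

30.8°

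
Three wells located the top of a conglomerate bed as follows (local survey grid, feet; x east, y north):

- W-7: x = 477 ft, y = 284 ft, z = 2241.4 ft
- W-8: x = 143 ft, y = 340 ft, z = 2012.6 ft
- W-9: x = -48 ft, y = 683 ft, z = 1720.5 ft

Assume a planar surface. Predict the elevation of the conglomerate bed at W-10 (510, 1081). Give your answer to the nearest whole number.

Two edge vectors: W-7→W-8 = (-334, 56, -228.8), W-7→W-9 = (-525, 399, -520.9).
Normal n = (W-7→W-8) × (W-7→W-9) = (62120.8, -53860.6, -103866).
So ∂z/∂x = −n_x/n_z = 0.59809 and ∂z/∂y = −n_y/n_z = −0.51856.
Intercept c from W-7: 2241.4 − 285.29 + 147.27 = 2103.38.
At (510, 1081): z = 305.0 − 560.6 + 2103.38 = 1847.8 ft.

1848 ft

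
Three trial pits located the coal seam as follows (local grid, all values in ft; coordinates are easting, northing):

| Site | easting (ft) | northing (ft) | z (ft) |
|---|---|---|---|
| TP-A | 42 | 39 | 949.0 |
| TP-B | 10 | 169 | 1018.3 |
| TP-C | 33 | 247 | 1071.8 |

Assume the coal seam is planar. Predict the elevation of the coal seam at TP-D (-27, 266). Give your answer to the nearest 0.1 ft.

1066.3 ft

Two edge vectors: TP-A→TP-B = (-32, 130, 69.3), TP-A→TP-C = (-9, 208, 122.8).
Normal n = (TP-A→TP-B) × (TP-A→TP-C) = (1549.6, 3305.9, -5486).
So ∂z/∂easting = −n_x/n_z = 0.28246 and ∂z/∂northing = −n_y/n_z = 0.60261.
Intercept c from TP-A: 949 − 11.86 − 23.50 = 913.63.
At (-27, 266): z = −7.6 + 160.3 + 913.63 = 1066.3 ft.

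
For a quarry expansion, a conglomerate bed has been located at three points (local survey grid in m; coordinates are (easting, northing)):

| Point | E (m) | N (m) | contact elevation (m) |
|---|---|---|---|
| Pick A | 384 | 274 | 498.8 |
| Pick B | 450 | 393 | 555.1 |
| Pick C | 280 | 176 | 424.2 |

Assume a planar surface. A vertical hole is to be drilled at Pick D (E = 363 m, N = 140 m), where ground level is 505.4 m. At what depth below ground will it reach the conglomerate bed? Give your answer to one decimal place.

39.7 m

Let the plane be z = a·E + b·N + c.
Pick B−Pick A: 66a + 119b = 56.3;  Pick C−Pick A: −104a − 98b = −74.6.
Solving gives a = 0.56872, b = 0.15768.
Then c = 498.8 − a·384 − b·274 = 237.21.
At (363, 140): z_contact = 206.45 + 22.08 + 237.21 = 465.73 m.
Depth below ground = 505.4 − 465.73 = 39.7 m.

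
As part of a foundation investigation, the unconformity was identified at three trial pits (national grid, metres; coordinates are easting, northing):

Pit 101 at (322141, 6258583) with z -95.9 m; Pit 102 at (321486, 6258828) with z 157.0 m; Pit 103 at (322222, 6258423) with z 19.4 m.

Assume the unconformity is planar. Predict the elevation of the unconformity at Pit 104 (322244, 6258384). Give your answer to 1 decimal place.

45.7 m

Let the plane be z = a·easting + b·northing + c.
Pit 102−Pit 101: −655a + 245b = 252.9;  Pit 103−Pit 101: 81a − 160b = 115.3.
Solving gives a = −0.808810547, b = −1.130085339.
Then c = -95.9 − a·322141 − b·6258583 = 7333188.03.
At (322244, 6258384): z = −260634.3 − 7072508.0 + 7333188.03 = 45.7 m.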